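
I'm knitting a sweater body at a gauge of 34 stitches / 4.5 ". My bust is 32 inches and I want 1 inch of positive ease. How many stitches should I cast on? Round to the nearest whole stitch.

Cast on 249 stitches.

Finished = 32 + 1 = 33 in.
34 / 4.5 = 7.556 sts per inch.
33.00 × 7.556 = 249.33 sts.
→ 249 sts.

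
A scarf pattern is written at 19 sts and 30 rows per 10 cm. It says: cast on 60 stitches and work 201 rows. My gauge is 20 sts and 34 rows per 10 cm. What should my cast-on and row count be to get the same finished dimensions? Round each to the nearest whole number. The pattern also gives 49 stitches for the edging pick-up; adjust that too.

Stitches: 60 × 20/19 = 63.16 → 63.
Rows: 201 × 34/30 = 227.80 → 228.
edging pick-up: 49 × 20/19 = 51.58 → 52.

Cast on 63 stitches; work 228 rows; edging pick-up 52 stitches.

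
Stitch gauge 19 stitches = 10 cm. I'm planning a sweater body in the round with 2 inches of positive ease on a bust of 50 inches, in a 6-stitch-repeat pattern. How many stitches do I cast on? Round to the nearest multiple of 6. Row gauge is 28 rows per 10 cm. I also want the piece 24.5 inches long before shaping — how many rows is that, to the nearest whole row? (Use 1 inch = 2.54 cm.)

Cast on 252 stitches; work 174 rows.

Finished = 50 + 2 = 52 inches.
52 inches × 2.54 = 132.08 cm.
19/10 = 1.9 sts per cm; 132.08 × 1.9 = 250.95 sts.
Nearest multiple of 6 → 252.
24.5 inches = 62.23 cm; × 2.8 = 174.24 → 174 rows.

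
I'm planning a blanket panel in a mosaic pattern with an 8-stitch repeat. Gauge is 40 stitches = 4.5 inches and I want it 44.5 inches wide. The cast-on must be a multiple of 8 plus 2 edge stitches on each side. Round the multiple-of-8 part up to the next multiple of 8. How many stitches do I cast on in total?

CO 396 sts.

40 / 4.5 = 8.889 sts per inch.
44.5 × 8.889 = 395.56 sts.
Less 4 edge sts → 391.56 for the repeat.
Next multiple of 8: 392.
Add back 4 edge sts → 396.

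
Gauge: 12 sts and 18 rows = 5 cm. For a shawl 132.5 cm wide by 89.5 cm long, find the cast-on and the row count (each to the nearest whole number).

Stitch gauge = 12/5 = 2.4 sts/cm; 132.5 × 2.4 = 318.00 → 318 sts.
Row gauge = 18/5 = 3.6 rows/cm; 89.5 × 3.6 = 322.20 → 322 rows.

Cast on 318 stitches and work 322 rows.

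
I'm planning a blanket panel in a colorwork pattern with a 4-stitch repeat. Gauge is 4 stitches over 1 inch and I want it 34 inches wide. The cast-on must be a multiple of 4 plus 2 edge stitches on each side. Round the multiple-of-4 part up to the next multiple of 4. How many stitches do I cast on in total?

4 / 1 = 4 sts per inch.
34 × 4 = 136.00 sts.
Less 4 edge sts → 132.00 for the repeat.
Next multiple of 4: 132.
Add back 4 edge sts → 136.

136 stitches.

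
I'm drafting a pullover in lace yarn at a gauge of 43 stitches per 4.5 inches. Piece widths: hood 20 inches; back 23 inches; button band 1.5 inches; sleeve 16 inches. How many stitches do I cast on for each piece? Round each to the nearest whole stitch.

hood 191; back 220; button band 14; sleeve 153.

Rate = 43/4.5 = 9.556 sts per in.
hood: 20 × 9.556 = 191.11 → 191.
back: 23 × 9.556 = 219.78 → 220.
button band: 1.5 × 9.556 = 14.33 → 14.
sleeve: 16 × 9.556 = 152.89 → 153.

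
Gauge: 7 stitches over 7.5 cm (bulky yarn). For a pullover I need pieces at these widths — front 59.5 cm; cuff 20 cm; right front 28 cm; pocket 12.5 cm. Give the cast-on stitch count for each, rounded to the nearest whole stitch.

front 56; cuff 19; right front 26; pocket 12.

Rate = 7/7.5 = 0.933 sts per cm.
front: 59.5 × 0.933 = 55.53 → 56.
cuff: 20 × 0.933 = 18.67 → 19.
right front: 28 × 0.933 = 26.13 → 26.
pocket: 12.5 × 0.933 = 11.67 → 12.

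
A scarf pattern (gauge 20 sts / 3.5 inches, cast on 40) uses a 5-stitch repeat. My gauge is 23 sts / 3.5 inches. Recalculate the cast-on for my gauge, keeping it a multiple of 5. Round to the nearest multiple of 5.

CO 45 sts.

40 × 23 / 20 = 46.00.
Nearest multiple of 5: 45.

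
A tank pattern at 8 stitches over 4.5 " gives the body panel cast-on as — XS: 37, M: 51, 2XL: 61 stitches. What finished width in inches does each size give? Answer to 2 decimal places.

8/4.5 = 1.778 sts per in.
XS: 37 / 1.778 = 20.812 → 20.81 in.
M: 51 / 1.778 = 28.688 → 28.69 in.
2XL: 61 / 1.778 = 34.312 → 34.31 in.

XS 20.81 inches; M 28.69 inches; 2XL 34.31 inches.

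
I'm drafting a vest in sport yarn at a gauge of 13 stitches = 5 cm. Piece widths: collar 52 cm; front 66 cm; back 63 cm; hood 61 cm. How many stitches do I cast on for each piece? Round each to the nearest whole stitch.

collar 135; front 172; back 164; hood 159.

Rate = 13/5 = 2.6 sts per cm.
collar: 52 × 2.6 = 135.20 → 135.
front: 66 × 2.6 = 171.60 → 172.
back: 63 × 2.6 = 163.80 → 164.
hood: 61 × 2.6 = 158.60 → 159.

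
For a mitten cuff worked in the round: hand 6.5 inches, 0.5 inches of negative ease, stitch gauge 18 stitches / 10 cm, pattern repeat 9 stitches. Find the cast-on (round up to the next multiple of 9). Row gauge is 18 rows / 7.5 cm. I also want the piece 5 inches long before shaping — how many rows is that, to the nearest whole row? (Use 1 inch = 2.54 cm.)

Finished = 6.5 − 0.5 = 6 inches.
6 inches × 2.54 = 15.24 cm.
18/10 = 1.8 sts per cm; 15.24 × 1.8 = 27.43 sts.
Next multiple of 9 → 36.
5 inches = 12.70 cm; × 2.4 = 30.48 → 30 rows.

Cast on 36 stitches; work 30 rows.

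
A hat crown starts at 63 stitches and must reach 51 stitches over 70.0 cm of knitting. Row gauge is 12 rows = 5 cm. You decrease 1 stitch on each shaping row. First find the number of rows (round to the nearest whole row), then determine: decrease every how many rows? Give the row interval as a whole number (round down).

Rows = 70.0 × 2.4 = 168.0 → 168 rows.
Stitches to remove: 12 → 12 shaping rows (at 1 st each).
168 / 12 = 14.00 → every 14 rows.

Decrease every 14th row.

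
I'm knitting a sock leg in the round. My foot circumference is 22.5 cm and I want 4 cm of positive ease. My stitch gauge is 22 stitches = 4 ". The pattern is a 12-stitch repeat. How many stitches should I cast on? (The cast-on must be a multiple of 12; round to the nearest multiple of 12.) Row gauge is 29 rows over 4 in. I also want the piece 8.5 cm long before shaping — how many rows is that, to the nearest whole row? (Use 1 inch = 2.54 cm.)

Finished = 22.5 + 4 = 26.5 cm.
26.5 cm × 1/2.54 = 10.43 inches.
22/4 = 5.5 sts per in; 10.43 × 5.5 = 57.38 sts.
Nearest multiple of 12 → 60.
8.5 cm = 3.35 inches; × 7.25 = 24.26 → 24 rows.

Cast on 60 stitches; work 24 rows.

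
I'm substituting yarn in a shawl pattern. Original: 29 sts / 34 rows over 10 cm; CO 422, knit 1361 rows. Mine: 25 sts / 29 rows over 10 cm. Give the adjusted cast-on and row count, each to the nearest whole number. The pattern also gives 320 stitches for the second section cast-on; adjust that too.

Stitches: 422 × 25/29 = 363.79 → 364.
Rows: 1361 × 29/34 = 1160.85 → 1161.
second section cast-on: 320 × 25/29 = 275.86 → 276.

Cast on 364 stitches; work 1161 rows; second section cast-on 276 stitches.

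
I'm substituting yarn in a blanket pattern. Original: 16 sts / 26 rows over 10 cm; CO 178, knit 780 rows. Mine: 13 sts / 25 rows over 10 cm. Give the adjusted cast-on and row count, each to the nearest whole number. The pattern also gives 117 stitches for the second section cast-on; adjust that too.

Cast on 145 stitches; work 750 rows; second section cast-on 95 stitches.

Stitches: 178 × 13/16 = 144.62 → 145.
Rows: 780 × 25/26 = 750.00 → 750.
second section cast-on: 117 × 13/16 = 95.06 → 95.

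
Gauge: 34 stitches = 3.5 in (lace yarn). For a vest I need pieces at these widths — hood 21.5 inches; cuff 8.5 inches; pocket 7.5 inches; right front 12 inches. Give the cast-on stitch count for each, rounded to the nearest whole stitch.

hood 209; cuff 83; pocket 73; right front 117.

Rate = 34/3.5 = 9.714 sts per in.
hood: 21.5 × 9.714 = 208.86 → 209.
cuff: 8.5 × 9.714 = 82.57 → 83.
pocket: 7.5 × 9.714 = 72.86 → 73.
right front: 12 × 9.714 = 116.57 → 117.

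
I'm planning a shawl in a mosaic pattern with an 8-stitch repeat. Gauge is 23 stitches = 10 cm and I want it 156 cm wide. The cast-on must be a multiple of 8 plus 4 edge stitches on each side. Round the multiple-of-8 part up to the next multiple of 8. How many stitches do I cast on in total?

23 / 10 = 2.3 sts per cm.
156 × 2.3 = 358.80 sts.
Less 8 edge sts → 350.80 for the repeat.
Next multiple of 8: 352.
Add back 8 edge sts → 360.

CO 360 sts.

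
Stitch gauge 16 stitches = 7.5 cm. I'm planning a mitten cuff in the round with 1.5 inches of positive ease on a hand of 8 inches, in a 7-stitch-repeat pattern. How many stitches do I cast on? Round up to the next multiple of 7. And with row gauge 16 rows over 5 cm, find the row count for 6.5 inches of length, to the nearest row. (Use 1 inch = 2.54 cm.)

Finished = 8 + 1.5 = 9.5 inches.
9.5 inches × 2.54 = 24.13 cm.
16/7.5 = 2.133 sts per cm; 24.13 × 2.133 = 51.48 sts.
Next multiple of 7 → 56.
6.5 inches = 16.51 cm; × 3.2 = 52.83 → 53 rows.

Cast on 56 stitches; work 53 rows.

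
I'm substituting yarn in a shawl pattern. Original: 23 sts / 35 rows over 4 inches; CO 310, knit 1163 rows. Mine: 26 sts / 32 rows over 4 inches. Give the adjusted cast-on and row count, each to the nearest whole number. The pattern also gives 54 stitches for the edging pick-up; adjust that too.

Cast on 350 stitches; work 1063 rows; edging pick-up 61 stitches.

Stitches: 310 × 26/23 = 350.43 → 350.
Rows: 1163 × 32/35 = 1063.31 → 1063.
edging pick-up: 54 × 26/23 = 61.04 → 61.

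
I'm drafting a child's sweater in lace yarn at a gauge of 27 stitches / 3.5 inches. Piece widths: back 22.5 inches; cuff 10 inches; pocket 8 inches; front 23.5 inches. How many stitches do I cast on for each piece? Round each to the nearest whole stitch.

Rate = 27/3.5 = 7.714 sts per in.
back: 22.5 × 7.714 = 173.57 → 174.
cuff: 10 × 7.714 = 77.14 → 77.
pocket: 8 × 7.714 = 61.71 → 62.
front: 23.5 × 7.714 = 181.29 → 181.

back 174; cuff 77; pocket 62; front 181.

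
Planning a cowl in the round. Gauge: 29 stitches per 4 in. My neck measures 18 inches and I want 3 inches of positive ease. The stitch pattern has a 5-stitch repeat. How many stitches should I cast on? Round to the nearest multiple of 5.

Finished = 18 + 3 = 21 inches.
29 / 4 = 7.25 sts/in.
21 × 7.25 = 152.25 sts.
Nearest multiple of 5: 150.

CO 150 sts.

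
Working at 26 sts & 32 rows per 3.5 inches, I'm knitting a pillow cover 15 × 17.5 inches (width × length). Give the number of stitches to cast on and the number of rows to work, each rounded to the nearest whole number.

Cast on 111 stitches and work 160 rows.

Stitch gauge = 26/3.5 = 7.429 sts/in; 15 × 7.429 = 111.43 → 111 sts.
Row gauge = 32/3.5 = 9.143 rows/in; 17.5 × 9.143 = 160.00 → 160 rows.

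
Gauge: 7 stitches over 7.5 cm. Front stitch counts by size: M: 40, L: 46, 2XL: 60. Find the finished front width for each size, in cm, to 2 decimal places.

M 42.86 cm; L 49.29 cm; 2XL 64.29 cm.

7/7.5 = 0.933 sts per cm.
M: 40 / 0.933 = 42.857 → 42.86 cm.
L: 46 / 0.933 = 49.286 → 49.29 cm.
2XL: 60 / 0.933 = 64.286 → 64.29 cm.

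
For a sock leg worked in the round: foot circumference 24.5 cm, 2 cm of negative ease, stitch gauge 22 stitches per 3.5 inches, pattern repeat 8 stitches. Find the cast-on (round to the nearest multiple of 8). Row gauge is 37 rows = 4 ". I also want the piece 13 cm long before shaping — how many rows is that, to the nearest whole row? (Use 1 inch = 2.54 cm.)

Cast on 56 stitches; work 47 rows.

Finished = 24.5 − 2 = 22.5 cm.
22.5 cm × 1/2.54 = 8.86 inches.
22/3.5 = 6.286 sts per in; 8.86 × 6.286 = 55.68 sts.
Nearest multiple of 8 → 56.
13 cm = 5.12 inches; × 9.25 = 47.34 → 47 rows.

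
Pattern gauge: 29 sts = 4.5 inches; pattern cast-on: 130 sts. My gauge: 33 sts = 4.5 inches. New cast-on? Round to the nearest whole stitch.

Scale factor = 33 / 29 = 1.138.
130 × 33 / 29 = 147.93 sts.
→ 148 sts.

148 stitches.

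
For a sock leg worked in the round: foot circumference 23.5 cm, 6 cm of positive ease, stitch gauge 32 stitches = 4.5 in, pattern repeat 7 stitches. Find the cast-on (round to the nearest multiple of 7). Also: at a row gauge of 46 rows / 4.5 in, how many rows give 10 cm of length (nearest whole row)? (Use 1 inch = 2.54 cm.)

Cast on 84 stitches; work 40 rows.

Finished = 23.5 + 6 = 29.5 cm.
29.5 cm × 1/2.54 = 11.61 inches.
32/4.5 = 7.111 sts per in; 11.61 × 7.111 = 82.59 sts.
Nearest multiple of 7 → 84.
10 cm = 3.94 inches; × 10.222 = 40.24 → 40 rows.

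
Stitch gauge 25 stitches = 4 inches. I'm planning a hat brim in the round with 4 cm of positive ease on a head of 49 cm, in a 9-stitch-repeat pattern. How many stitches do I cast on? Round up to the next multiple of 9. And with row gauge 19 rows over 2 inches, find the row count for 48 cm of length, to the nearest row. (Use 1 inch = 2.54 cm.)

Finished = 49 + 4 = 53 cm.
53 cm × 1/2.54 = 20.87 inches.
25/4 = 6.25 sts per in; 20.87 × 6.25 = 130.41 sts.
Next multiple of 9 → 135.
48 cm = 18.90 inches; × 9.5 = 179.53 → 180 rows.

Cast on 135 stitches; work 180 rows.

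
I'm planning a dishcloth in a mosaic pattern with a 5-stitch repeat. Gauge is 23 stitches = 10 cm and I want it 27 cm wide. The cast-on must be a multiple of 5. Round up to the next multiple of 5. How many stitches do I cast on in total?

23 / 10 = 2.3 sts per cm.
27 × 2.3 = 62.10 sts.
Next multiple of 5: 65.

Cast on 65 stitches.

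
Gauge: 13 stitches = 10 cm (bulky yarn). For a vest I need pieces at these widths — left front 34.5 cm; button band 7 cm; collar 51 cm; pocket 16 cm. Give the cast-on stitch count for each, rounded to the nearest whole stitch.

left front 45; button band 9; collar 66; pocket 21.

Rate = 13/10 = 1.3 sts per cm.
left front: 34.5 × 1.3 = 44.85 → 45.
button band: 7 × 1.3 = 9.10 → 9.
collar: 51 × 1.3 = 66.30 → 66.
pocket: 16 × 1.3 = 20.80 → 21.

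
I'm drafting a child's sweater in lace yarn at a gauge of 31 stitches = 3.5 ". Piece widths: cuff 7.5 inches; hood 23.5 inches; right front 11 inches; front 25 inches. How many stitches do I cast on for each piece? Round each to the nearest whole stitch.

Rate = 31/3.5 = 8.857 sts per in.
cuff: 7.5 × 8.857 = 66.43 → 66.
hood: 23.5 × 8.857 = 208.14 → 208.
right front: 11 × 8.857 = 97.43 → 97.
front: 25 × 8.857 = 221.43 → 221.

cuff 66; hood 208; right front 97; front 221.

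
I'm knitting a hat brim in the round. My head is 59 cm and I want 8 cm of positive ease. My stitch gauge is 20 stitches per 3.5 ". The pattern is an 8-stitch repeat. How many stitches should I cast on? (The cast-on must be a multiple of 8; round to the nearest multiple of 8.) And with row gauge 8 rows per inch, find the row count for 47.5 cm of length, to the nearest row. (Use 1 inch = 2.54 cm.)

Cast on 152 stitches; work 150 rows.

Finished = 59 + 8 = 67 cm.
67 cm × 1/2.54 = 26.38 inches.
20/3.5 = 5.714 sts per in; 26.38 × 5.714 = 150.73 sts.
Nearest multiple of 8 → 152.
47.5 cm = 18.70 inches; × 8 = 149.61 → 150 rows.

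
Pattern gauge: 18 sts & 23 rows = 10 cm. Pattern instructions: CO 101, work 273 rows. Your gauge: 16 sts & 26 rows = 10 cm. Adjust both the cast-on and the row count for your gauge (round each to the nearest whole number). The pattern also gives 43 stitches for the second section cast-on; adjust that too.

Cast on 90 stitches; work 309 rows; second section cast-on 38 stitches.

Stitches: 101 × 16/18 = 89.78 → 90.
Rows: 273 × 26/23 = 308.61 → 309.
second section cast-on: 43 × 16/18 = 38.22 → 38.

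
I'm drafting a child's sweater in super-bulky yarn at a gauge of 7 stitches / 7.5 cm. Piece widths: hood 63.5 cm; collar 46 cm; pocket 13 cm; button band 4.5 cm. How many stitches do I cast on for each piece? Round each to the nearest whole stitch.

hood 59; collar 43; pocket 12; button band 4.

Rate = 7/7.5 = 0.933 sts per cm.
hood: 63.5 × 0.933 = 59.27 → 59.
collar: 46 × 0.933 = 42.93 → 43.
pocket: 13 × 0.933 = 12.13 → 12.
button band: 4.5 × 0.933 = 4.20 → 4.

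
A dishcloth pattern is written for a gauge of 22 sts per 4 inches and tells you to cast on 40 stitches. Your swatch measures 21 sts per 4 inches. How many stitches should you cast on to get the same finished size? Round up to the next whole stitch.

CO 39 sts.

Scale factor = 21 / 22 = 0.955.
40 × 21 / 22 = 38.18 sts.
→ 39 sts.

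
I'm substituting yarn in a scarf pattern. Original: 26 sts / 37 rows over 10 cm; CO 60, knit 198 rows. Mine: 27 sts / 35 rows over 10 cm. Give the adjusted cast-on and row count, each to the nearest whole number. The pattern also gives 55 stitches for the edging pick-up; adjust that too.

Cast on 62 stitches; work 187 rows; edging pick-up 57 stitches.

Stitches: 60 × 27/26 = 62.31 → 62.
Rows: 198 × 35/37 = 187.30 → 187.
edging pick-up: 55 × 27/26 = 57.12 → 57.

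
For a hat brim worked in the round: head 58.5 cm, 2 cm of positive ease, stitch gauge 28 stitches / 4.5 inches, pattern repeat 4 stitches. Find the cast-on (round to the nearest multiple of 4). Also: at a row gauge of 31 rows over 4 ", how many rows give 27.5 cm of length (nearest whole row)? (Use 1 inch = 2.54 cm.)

Finished = 58.5 + 2 = 60.5 cm.
60.5 cm × 1/2.54 = 23.82 inches.
28/4.5 = 6.222 sts per in; 23.82 × 6.222 = 148.21 sts.
Nearest multiple of 4 → 148.
27.5 cm = 10.83 inches; × 7.75 = 83.91 → 84 rows.

Cast on 148 stitches; work 84 rows.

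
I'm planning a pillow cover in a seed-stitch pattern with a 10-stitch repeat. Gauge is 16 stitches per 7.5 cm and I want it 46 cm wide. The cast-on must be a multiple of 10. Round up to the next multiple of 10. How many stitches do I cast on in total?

CO 100 sts.

16 / 7.5 = 2.133 sts per cm.
46 × 2.133 = 98.13 sts.
Next multiple of 10: 100.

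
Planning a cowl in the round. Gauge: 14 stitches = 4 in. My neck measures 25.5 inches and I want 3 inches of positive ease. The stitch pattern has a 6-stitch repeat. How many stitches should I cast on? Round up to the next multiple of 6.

Finished = 25.5 + 3 = 28.5 inches.
14 / 4 = 3.5 sts/in.
28.5 × 3.5 = 99.75 sts.
Next multiple of 6: 102.

Cast on 102 stitches.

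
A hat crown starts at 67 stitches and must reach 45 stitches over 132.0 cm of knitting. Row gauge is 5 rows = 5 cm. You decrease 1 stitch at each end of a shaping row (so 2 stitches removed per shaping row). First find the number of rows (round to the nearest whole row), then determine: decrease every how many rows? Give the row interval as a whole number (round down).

Decrease every 12th row.

Rows = 132.0 × 1 = 132.0 → 132 rows.
Stitches to remove: 22 → 11 shaping rows (at 2 st each).
132 / 11 = 12.00 → every 12 rows.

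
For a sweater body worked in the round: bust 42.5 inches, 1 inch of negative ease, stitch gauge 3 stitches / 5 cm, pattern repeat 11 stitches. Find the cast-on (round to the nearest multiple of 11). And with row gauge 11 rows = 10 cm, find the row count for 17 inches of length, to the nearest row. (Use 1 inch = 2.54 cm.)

Cast on 66 stitches; work 47 rows.

Finished = 42.5 − 1 = 41.5 inches.
41.5 inches × 2.54 = 105.41 cm.
3/5 = 0.6 sts per cm; 105.41 × 0.6 = 63.25 sts.
Nearest multiple of 11 → 66.
17 inches = 43.18 cm; × 1.1 = 47.50 → 47 rows.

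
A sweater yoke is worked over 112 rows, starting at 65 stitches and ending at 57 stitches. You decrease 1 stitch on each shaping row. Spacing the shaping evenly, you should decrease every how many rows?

Decrease every 14th row.

Stitches to remove: |57 − 65| = 8.
Shaping rows needed: 8 / 1 = 8.
112 rows / 8 = every 14 rows.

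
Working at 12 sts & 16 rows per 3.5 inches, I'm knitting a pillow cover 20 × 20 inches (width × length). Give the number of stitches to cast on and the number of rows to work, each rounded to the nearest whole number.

Stitch gauge = 12/3.5 = 3.429 sts/in; 20 × 3.429 = 68.57 → 69 sts.
Row gauge = 16/3.5 = 4.571 rows/in; 20 × 4.571 = 91.43 → 91 rows.

Cast on 69 stitches and work 91 rows.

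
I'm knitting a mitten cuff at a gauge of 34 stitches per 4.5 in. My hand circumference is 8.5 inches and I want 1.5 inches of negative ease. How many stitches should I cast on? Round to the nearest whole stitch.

Finished = 8.5 − 1.5 = 7 in.
34 / 4.5 = 7.556 sts per inch.
7.00 × 7.556 = 52.89 sts.
→ 53 sts.

53 stitches.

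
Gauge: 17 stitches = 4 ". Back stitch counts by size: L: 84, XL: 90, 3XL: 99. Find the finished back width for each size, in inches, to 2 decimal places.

17/4 = 4.25 sts per in.
L: 84 / 4.25 = 19.765 → 19.76 in.
XL: 90 / 4.25 = 21.176 → 21.18 in.
3XL: 99 / 4.25 = 23.294 → 23.29 in.

L 19.76 inches; XL 21.18 inches; 3XL 23.29 inches.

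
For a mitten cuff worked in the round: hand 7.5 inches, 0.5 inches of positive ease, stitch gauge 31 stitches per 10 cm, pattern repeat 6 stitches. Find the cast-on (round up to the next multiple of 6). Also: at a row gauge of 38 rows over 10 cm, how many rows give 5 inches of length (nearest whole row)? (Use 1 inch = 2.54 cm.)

Finished = 7.5 + 0.5 = 8 inches.
8 inches × 2.54 = 20.32 cm.
31/10 = 3.1 sts per cm; 20.32 × 3.1 = 62.99 sts.
Next multiple of 6 → 66.
5 inches = 12.70 cm; × 3.8 = 48.26 → 48 rows.

Cast on 66 stitches; work 48 rows.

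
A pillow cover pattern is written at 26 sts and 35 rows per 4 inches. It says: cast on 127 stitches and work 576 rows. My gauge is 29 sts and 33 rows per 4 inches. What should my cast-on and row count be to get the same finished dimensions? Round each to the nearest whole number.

Stitches: 127 × 29/26 = 141.65 → 142.
Rows: 576 × 33/35 = 543.09 → 543.

Cast on 142 stitches; work 543 rows.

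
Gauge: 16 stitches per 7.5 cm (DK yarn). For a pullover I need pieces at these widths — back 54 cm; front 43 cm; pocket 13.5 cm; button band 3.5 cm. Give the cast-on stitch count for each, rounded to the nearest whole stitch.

Rate = 16/7.5 = 2.133 sts per cm.
back: 54 × 2.133 = 115.20 → 115.
front: 43 × 2.133 = 91.73 → 92.
pocket: 13.5 × 2.133 = 28.80 → 29.
button band: 3.5 × 2.133 = 7.47 → 7.

back 115; front 92; pocket 29; button band 7.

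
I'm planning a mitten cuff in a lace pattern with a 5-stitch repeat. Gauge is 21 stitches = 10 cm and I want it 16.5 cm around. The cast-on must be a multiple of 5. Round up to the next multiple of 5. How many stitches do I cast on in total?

CO 35 sts.

21 / 10 = 2.1 sts per cm.
16.5 × 2.1 = 34.65 sts.
Next multiple of 5: 35.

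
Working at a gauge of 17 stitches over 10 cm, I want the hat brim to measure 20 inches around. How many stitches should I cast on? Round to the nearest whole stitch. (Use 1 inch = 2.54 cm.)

20 in = 50.80 cm.
17 stitches / 10 cm = 1.7 stitches per cm.
50.80 × 1.7 = 86.36 stitches.
Round to nearest → 86.

CO 86 sts.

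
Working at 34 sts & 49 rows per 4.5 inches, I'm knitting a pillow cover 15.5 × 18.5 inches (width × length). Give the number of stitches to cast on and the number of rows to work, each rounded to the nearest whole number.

Stitch gauge = 34/4.5 = 7.556 sts/in; 15.5 × 7.556 = 117.11 → 117 sts.
Row gauge = 49/4.5 = 10.889 rows/in; 18.5 × 10.889 = 201.44 → 201 rows.

Cast on 117 stitches and work 201 rows.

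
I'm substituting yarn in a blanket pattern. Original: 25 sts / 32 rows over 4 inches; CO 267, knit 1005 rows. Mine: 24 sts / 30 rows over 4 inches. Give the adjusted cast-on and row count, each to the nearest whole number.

Cast on 256 stitches; work 942 rows.

Stitches: 267 × 24/25 = 256.32 → 256.
Rows: 1005 × 30/32 = 942.19 → 942.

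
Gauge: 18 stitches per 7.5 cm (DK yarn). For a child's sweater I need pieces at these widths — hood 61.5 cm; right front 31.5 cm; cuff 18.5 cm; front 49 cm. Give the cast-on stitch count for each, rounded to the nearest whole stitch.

Rate = 18/7.5 = 2.4 sts per cm.
hood: 61.5 × 2.4 = 147.60 → 148.
right front: 31.5 × 2.4 = 75.60 → 76.
cuff: 18.5 × 2.4 = 44.40 → 44.
front: 49 × 2.4 = 117.60 → 118.

hood 148; right front 76; cuff 44; front 118.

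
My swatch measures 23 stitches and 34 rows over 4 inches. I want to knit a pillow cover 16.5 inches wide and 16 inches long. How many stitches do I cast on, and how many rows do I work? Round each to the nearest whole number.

Stitch gauge = 23/4 = 5.75 sts/in; 16.5 × 5.75 = 94.88 → 95 sts.
Row gauge = 34/4 = 8.5 rows/in; 16 × 8.5 = 136.00 → 136 rows.

Cast on 95 stitches and work 136 rows.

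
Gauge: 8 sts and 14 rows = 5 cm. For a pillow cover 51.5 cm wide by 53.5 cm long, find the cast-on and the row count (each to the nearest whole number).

Cast on 82 stitches and work 150 rows.

Stitch gauge = 8/5 = 1.6 sts/cm; 51.5 × 1.6 = 82.40 → 82 sts.
Row gauge = 14/5 = 2.8 rows/cm; 53.5 × 2.8 = 149.80 → 150 rows.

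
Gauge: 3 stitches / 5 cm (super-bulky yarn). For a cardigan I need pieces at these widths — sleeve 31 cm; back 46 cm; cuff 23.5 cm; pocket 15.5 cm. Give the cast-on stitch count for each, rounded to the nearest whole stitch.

sleeve 19; back 28; cuff 14; pocket 9.

Rate = 3/5 = 0.6 sts per cm.
sleeve: 31 × 0.6 = 18.60 → 19.
back: 46 × 0.6 = 27.60 → 28.
cuff: 23.5 × 0.6 = 14.10 → 14.
pocket: 15.5 × 0.6 = 9.30 → 9.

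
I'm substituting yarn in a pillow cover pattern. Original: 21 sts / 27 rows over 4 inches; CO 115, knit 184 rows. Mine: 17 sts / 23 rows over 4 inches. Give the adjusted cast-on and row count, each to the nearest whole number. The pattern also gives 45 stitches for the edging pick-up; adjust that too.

Stitches: 115 × 17/21 = 93.10 → 93.
Rows: 184 × 23/27 = 156.74 → 157.
edging pick-up: 45 × 17/21 = 36.43 → 36.

Cast on 93 stitches; work 157 rows; edging pick-up 36 stitches.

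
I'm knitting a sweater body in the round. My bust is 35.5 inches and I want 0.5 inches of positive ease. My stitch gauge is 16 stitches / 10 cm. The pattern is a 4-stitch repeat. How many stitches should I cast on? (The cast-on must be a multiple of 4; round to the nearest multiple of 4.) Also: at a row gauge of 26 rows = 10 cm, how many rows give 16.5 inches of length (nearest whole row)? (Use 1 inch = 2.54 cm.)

Cast on 148 stitches; work 109 rows.

Finished = 35.5 + 0.5 = 36 inches.
36 inches × 2.54 = 91.44 cm.
16/10 = 1.6 sts per cm; 91.44 × 1.6 = 146.30 sts.
Nearest multiple of 4 → 148.
16.5 inches = 41.91 cm; × 2.6 = 108.97 → 109 rows.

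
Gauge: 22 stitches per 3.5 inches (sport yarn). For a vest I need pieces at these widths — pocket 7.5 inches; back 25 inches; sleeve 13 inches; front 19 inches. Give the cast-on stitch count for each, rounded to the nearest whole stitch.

Rate = 22/3.5 = 6.286 sts per in.
pocket: 7.5 × 6.286 = 47.14 → 47.
back: 25 × 6.286 = 157.14 → 157.
sleeve: 13 × 6.286 = 81.71 → 82.
front: 19 × 6.286 = 119.43 → 119.

pocket 47; back 157; sleeve 82; front 119.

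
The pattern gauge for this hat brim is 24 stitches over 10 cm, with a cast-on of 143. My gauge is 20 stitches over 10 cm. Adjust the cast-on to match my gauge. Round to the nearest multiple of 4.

Scale factor = 20 / 24 = 0.833.
143 × 20 / 24 = 119.17 sts.
→ 120 sts.

CO 120 sts.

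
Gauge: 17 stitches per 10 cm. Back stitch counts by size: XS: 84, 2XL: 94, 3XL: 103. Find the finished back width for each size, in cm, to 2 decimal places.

17/10 = 1.7 sts per cm.
XS: 84 / 1.7 = 49.412 → 49.41 cm.
2XL: 94 / 1.7 = 55.294 → 55.29 cm.
3XL: 103 / 1.7 = 60.588 → 60.59 cm.

XS 49.41 cm; 2XL 55.29 cm; 3XL 60.59 cm.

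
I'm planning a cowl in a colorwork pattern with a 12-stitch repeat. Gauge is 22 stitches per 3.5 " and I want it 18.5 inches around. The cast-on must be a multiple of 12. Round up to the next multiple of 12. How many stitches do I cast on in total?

22 / 3.5 = 6.286 sts per inch.
18.5 × 6.286 = 116.29 sts.
Next multiple of 12: 120.

120 stitches.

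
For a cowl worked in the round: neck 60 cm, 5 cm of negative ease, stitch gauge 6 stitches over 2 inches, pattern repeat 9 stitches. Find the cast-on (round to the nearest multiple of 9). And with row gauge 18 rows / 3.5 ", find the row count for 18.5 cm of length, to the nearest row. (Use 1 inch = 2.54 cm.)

Cast on 63 stitches; work 37 rows.

Finished = 60 − 5 = 55 cm.
55 cm × 1/2.54 = 21.65 inches.
6/2 = 3 sts per in; 21.65 × 3 = 64.96 sts.
Nearest multiple of 9 → 63.
18.5 cm = 7.28 inches; × 5.143 = 37.46 → 37 rows.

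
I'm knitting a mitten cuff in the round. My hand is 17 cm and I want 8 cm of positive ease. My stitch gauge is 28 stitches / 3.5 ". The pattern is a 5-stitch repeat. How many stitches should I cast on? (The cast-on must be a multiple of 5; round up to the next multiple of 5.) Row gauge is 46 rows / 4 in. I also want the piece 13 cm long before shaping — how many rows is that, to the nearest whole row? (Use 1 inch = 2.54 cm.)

Cast on 80 stitches; work 59 rows.

Finished = 17 + 8 = 25 cm.
25 cm × 1/2.54 = 9.84 inches.
28/3.5 = 8 sts per in; 9.84 × 8 = 78.74 sts.
Next multiple of 5 → 80.
13 cm = 5.12 inches; × 11.5 = 58.86 → 59 rows.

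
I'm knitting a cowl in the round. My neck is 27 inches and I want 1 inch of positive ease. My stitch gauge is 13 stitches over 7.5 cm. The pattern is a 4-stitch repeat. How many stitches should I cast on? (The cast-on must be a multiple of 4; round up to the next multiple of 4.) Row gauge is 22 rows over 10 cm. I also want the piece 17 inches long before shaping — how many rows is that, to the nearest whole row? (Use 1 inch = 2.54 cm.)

Finished = 27 + 1 = 28 inches.
28 inches × 2.54 = 71.12 cm.
13/7.5 = 1.733 sts per cm; 71.12 × 1.733 = 123.27 sts.
Next multiple of 4 → 124.
17 inches = 43.18 cm; × 2.2 = 95.00 → 95 rows.

Cast on 124 stitches; work 95 rows.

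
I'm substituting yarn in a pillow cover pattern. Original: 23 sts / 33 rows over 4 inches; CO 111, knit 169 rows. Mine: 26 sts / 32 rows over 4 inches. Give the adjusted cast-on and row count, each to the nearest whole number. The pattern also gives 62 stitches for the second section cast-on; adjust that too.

Cast on 125 stitches; work 164 rows; second section cast-on 70 stitches.

Stitches: 111 × 26/23 = 125.48 → 125.
Rows: 169 × 32/33 = 163.88 → 164.
second section cast-on: 62 × 26/23 = 70.09 → 70.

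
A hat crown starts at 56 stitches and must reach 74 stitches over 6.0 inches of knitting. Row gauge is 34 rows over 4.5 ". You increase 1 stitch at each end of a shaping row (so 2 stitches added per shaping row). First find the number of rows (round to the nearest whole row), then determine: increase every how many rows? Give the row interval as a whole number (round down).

Increase every 5th row.

Rows = 6.0 × 7.556 = 45.3 → 45 rows.
Stitches to add: 18 → 9 shaping rows (at 2 st each).
45 / 9 = 5.00 → every 5 rows.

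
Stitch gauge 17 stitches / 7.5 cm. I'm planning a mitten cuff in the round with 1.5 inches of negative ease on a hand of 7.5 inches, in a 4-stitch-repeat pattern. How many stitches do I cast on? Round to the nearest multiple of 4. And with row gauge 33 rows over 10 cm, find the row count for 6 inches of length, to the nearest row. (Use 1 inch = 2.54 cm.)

Cast on 36 stitches; work 50 rows.

Finished = 7.5 − 1.5 = 6 inches.
6 inches × 2.54 = 15.24 cm.
17/7.5 = 2.267 sts per cm; 15.24 × 2.267 = 34.54 sts.
Nearest multiple of 4 → 36.
6 inches = 15.24 cm; × 3.3 = 50.29 → 50 rows.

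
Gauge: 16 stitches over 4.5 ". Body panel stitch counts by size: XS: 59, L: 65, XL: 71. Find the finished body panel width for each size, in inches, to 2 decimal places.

16/4.5 = 3.556 sts per in.
XS: 59 / 3.556 = 16.594 → 16.59 in.
L: 65 / 3.556 = 18.281 → 18.28 in.
XL: 71 / 3.556 = 19.969 → 19.97 in.

XS 16.59 inches; L 18.28 inches; XL 19.97 inches.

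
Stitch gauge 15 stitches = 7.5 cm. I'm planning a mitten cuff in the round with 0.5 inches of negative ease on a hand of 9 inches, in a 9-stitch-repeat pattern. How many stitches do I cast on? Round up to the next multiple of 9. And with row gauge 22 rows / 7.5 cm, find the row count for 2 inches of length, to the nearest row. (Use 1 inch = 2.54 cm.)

Cast on 45 stitches; work 15 rows.

Finished = 9 − 0.5 = 8.5 inches.
8.5 inches × 2.54 = 21.59 cm.
15/7.5 = 2 sts per cm; 21.59 × 2 = 43.18 sts.
Next multiple of 9 → 45.
2 inches = 5.08 cm; × 2.933 = 14.90 → 15 rows.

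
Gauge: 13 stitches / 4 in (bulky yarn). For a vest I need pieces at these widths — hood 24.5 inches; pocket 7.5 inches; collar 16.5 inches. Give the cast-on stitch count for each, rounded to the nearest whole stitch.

hood 80; pocket 24; collar 54.

Rate = 13/4 = 3.25 sts per in.
hood: 24.5 × 3.25 = 79.62 → 80.
pocket: 7.5 × 3.25 = 24.38 → 24.
collar: 16.5 × 3.25 = 53.62 → 54.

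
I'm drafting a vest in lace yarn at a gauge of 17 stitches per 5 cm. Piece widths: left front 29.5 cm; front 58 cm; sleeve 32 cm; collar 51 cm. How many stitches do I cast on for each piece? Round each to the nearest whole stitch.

Rate = 17/5 = 3.4 sts per cm.
left front: 29.5 × 3.4 = 100.30 → 100.
front: 58 × 3.4 = 197.20 → 197.
sleeve: 32 × 3.4 = 108.80 → 109.
collar: 51 × 3.4 = 173.40 → 173.

left front 100; front 197; sleeve 109; collar 173.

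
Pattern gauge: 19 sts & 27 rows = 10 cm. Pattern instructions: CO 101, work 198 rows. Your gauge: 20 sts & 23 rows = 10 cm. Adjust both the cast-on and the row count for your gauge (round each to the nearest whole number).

Cast on 106 stitches; work 169 rows.

Stitches: 101 × 20/19 = 106.32 → 106.
Rows: 198 × 23/27 = 168.67 → 169.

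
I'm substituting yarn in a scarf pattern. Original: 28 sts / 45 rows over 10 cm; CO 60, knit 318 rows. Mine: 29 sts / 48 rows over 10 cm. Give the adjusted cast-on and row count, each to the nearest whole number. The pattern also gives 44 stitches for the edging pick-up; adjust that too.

Stitches: 60 × 29/28 = 62.14 → 62.
Rows: 318 × 48/45 = 339.20 → 339.
edging pick-up: 44 × 29/28 = 45.57 → 46.

Cast on 62 stitches; work 339 rows; edging pick-up 46 stitches.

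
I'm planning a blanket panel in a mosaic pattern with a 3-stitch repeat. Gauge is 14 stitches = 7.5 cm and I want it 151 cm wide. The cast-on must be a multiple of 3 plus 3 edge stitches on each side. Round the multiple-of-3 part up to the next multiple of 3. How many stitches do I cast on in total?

Cast on 282 stitches.

14 / 7.5 = 1.867 sts per cm.
151 × 1.867 = 281.87 sts.
Less 6 edge sts → 275.87 for the repeat.
Next multiple of 3: 276.
Add back 6 edge sts → 282.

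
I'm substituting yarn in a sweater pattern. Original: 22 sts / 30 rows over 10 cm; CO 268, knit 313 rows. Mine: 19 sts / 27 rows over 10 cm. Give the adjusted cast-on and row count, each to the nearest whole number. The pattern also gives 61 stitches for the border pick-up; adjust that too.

Stitches: 268 × 19/22 = 231.45 → 231.
Rows: 313 × 27/30 = 281.70 → 282.
border pick-up: 61 × 19/22 = 52.68 → 53.

Cast on 231 stitches; work 282 rows; border pick-up 53 stitches.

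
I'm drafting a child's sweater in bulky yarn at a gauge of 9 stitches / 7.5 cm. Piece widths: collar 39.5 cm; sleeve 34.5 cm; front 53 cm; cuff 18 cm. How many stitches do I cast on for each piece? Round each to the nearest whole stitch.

collar 47; sleeve 41; front 64; cuff 22.

Rate = 9/7.5 = 1.2 sts per cm.
collar: 39.5 × 1.2 = 47.40 → 47.
sleeve: 34.5 × 1.2 = 41.40 → 41.
front: 53 × 1.2 = 63.60 → 64.
cuff: 18 × 1.2 = 21.60 → 22.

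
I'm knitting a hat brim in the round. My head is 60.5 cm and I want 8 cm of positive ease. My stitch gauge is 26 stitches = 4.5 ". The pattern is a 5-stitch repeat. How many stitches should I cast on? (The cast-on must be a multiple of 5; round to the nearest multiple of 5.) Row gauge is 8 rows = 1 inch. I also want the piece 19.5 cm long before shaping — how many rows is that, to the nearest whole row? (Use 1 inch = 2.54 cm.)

Cast on 155 stitches; work 61 rows.

Finished = 60.5 + 8 = 68.5 cm.
68.5 cm × 1/2.54 = 26.97 inches.
26/4.5 = 5.778 sts per in; 26.97 × 5.778 = 155.82 sts.
Nearest multiple of 5 → 155.
19.5 cm = 7.68 inches; × 8 = 61.42 → 61 rows.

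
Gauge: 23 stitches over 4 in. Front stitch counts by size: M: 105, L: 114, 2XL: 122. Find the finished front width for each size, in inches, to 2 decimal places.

M 18.26 inches; L 19.83 inches; 2XL 21.22 inches.

23/4 = 5.75 sts per in.
M: 105 / 5.75 = 18.261 → 18.26 in.
L: 114 / 5.75 = 19.826 → 19.83 in.
2XL: 122 / 5.75 = 21.217 → 21.22 in.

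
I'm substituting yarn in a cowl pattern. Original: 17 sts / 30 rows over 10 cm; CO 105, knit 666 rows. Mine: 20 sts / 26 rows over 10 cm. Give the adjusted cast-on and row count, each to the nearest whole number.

Cast on 124 stitches; work 577 rows.

Stitches: 105 × 20/17 = 123.53 → 124.
Rows: 666 × 26/30 = 577.20 → 577.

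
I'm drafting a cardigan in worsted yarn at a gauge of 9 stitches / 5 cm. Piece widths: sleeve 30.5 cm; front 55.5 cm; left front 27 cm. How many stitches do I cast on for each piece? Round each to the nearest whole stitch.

Rate = 9/5 = 1.8 sts per cm.
sleeve: 30.5 × 1.8 = 54.90 → 55.
front: 55.5 × 1.8 = 99.90 → 100.
left front: 27 × 1.8 = 48.60 → 49.

sleeve 55; front 100; left front 49.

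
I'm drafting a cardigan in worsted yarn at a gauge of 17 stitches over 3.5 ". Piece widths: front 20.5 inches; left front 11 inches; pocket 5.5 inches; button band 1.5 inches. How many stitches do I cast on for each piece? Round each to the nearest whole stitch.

front 100; left front 53; pocket 27; button band 7.

Rate = 17/3.5 = 4.857 sts per in.
front: 20.5 × 4.857 = 99.57 → 100.
left front: 11 × 4.857 = 53.43 → 53.
pocket: 5.5 × 4.857 = 26.71 → 27.
button band: 1.5 × 4.857 = 7.29 → 7.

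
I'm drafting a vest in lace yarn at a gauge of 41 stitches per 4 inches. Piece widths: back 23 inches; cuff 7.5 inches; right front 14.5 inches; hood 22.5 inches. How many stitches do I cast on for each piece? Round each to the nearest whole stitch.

Rate = 41/4 = 10.25 sts per in.
back: 23 × 10.25 = 235.75 → 236.
cuff: 7.5 × 10.25 = 76.88 → 77.
right front: 14.5 × 10.25 = 148.62 → 149.
hood: 22.5 × 10.25 = 230.62 → 231.

back 236; cuff 77; right front 149; hood 231.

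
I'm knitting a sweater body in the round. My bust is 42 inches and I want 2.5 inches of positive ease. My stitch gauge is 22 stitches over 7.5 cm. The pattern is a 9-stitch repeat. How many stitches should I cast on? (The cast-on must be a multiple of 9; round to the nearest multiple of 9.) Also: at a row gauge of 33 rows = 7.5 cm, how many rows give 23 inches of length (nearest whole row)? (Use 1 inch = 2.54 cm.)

Cast on 333 stitches; work 257 rows.

Finished = 42 + 2.5 = 44.5 inches.
44.5 inches × 2.54 = 113.03 cm.
22/7.5 = 2.933 sts per cm; 113.03 × 2.933 = 331.55 sts.
Nearest multiple of 9 → 333.
23 inches = 58.42 cm; × 4.4 = 257.05 → 257 rows.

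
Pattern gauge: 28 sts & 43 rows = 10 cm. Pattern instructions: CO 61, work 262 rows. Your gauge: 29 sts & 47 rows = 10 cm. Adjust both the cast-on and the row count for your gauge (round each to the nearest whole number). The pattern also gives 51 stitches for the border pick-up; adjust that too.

Stitches: 61 × 29/28 = 63.18 → 63.
Rows: 262 × 47/43 = 286.37 → 286.
border pick-up: 51 × 29/28 = 52.82 → 53.

Cast on 63 stitches; work 286 rows; border pick-up 53 stitches.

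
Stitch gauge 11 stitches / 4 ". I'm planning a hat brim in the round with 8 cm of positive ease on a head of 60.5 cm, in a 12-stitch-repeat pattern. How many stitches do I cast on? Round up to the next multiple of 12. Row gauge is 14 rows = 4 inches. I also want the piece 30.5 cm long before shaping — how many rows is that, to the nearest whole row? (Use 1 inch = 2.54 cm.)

Finished = 60.5 + 8 = 68.5 cm.
68.5 cm × 1/2.54 = 26.97 inches.
11/4 = 2.75 sts per in; 26.97 × 2.75 = 74.16 sts.
Next multiple of 12 → 84.
30.5 cm = 12.01 inches; × 3.5 = 42.03 → 42 rows.

Cast on 84 stitches; work 42 rows.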